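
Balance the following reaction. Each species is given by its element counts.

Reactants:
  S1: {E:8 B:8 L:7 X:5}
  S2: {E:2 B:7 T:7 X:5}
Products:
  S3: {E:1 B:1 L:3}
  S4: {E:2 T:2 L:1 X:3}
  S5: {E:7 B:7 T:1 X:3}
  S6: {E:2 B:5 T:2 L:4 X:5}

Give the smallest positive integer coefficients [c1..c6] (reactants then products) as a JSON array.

Coefficients: [5, 2, 6, 1, 4, 4]

E: 5·8+2·2 = 44 | 6·1+1·2+4·7+4·2 = 44
B: 5·8+2·7 = 54 | 6·1+1·0+4·7+4·5 = 54
T: 5·0+2·7 = 14 | 6·0+1·2+4·1+4·2 = 14
L: 5·7+2·0 = 35 | 6·3+1·1+4·0+4·4 = 35
X: 5·5+2·5 = 35 | 6·0+1·3+4·3+4·5 = 35
gcd(5,2,6,1,4,4) = 1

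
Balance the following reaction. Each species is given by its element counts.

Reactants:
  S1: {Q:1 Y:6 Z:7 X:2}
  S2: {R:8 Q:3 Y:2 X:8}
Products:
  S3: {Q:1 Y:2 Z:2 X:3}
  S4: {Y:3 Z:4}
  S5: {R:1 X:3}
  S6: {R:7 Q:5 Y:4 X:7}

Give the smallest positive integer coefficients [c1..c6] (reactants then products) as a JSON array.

Coefficients: [4, 1, 2, 6, 1, 1]

R: 4·0+1·8 = 8 | 2·0+6·0+1·1+1·7 = 8
Q: 4·1+1·3 = 7 | 2·1+6·0+1·0+1·5 = 7
Y: 4·6+1·2 = 26 | 2·2+6·3+1·0+1·4 = 26
Z: 4·7+1·0 = 28 | 2·2+6·4+1·0+1·0 = 28
X: 4·2+1·8 = 16 | 2·3+6·0+1·3+1·7 = 16
gcd(4,1,2,6,1,1) = 1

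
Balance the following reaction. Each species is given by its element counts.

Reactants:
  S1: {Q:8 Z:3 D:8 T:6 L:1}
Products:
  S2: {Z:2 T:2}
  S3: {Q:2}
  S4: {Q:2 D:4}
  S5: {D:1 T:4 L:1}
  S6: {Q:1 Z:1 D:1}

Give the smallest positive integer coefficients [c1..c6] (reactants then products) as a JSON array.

Coefficients: [2, 2, 4, 3, 2, 2]

Q: 2·8 = 16 | 2·0+4·2+3·2+2·0+2·1 = 16
Z: 2·3 = 6 | 2·2+4·0+3·0+2·0+2·1 = 6
D: 2·8 = 16 | 2·0+4·0+3·4+2·1+2·1 = 16
T: 2·6 = 12 | 2·2+4·0+3·0+2·4+2·0 = 12
L: 2·1 = 2 | 2·0+4·0+3·0+2·1+2·0 = 2
gcd(2,2,4,3,2,2) = 1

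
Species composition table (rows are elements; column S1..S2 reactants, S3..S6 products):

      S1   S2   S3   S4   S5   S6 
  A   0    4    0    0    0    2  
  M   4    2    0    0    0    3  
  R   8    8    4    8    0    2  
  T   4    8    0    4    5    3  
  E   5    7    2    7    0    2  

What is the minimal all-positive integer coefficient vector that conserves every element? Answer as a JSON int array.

Coefficients: [3, 3, 5, 2, 2, 6]

A: 3·0+3·4 = 12 | 5·0+2·0+2·0+6·2 = 12
M: 3·4+3·2 = 18 | 5·0+2·0+2·0+6·3 = 18
R: 3·8+3·8 = 48 | 5·4+2·8+2·0+6·2 = 48
T: 3·4+3·8 = 36 | 5·0+2·4+2·5+6·3 = 36
E: 3·5+3·7 = 36 | 5·2+2·7+2·0+6·2 = 36
gcd(3,3,5,2,2,6) = 1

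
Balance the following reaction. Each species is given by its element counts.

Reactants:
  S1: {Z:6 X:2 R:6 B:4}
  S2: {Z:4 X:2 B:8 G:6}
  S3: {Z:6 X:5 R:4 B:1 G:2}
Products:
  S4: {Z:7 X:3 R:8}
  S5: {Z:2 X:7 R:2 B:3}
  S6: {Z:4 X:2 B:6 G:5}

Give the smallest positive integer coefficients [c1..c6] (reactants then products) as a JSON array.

Coefficients: [1, 4, 3, 2, 1, 6]

Z: 1·6+4·4+3·6 = 40 | 2·7+1·2+6·4 = 40
X: 1·2+4·2+3·5 = 25 | 2·3+1·7+6·2 = 25
R: 1·6+4·0+3·4 = 18 | 2·8+1·2+6·0 = 18
B: 1·4+4·8+3·1 = 39 | 2·0+1·3+6·6 = 39
G: 1·0+4·6+3·2 = 30 | 2·0+1·0+6·5 = 30
gcd(1,4,3,2,1,6) = 1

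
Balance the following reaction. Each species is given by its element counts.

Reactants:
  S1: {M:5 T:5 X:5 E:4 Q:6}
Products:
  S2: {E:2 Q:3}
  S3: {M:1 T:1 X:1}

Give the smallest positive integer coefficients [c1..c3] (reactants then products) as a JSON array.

Coefficients: [1, 2, 5]

M: 1·5 = 5 | 2·0+5·1 = 5
T: 1·5 = 5 | 2·0+5·1 = 5
X: 1·5 = 5 | 2·0+5·1 = 5
E: 1·4 = 4 | 2·2+5·0 = 4
Q: 1·6 = 6 | 2·3+5·0 = 6
gcd(1,2,5) = 1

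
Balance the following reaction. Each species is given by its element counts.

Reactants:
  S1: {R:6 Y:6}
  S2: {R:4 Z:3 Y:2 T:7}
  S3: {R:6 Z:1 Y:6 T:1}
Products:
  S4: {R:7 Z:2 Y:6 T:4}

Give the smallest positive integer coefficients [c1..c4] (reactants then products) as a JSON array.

Coefficients: [2, 3, 3, 6]

R: 2·6+3·4+3·6 = 42 | 6·7 = 42
Z: 2·0+3·3+3·1 = 12 | 6·2 = 12
Y: 2·6+3·2+3·6 = 36 | 6·6 = 36
T: 2·0+3·7+3·1 = 24 | 6·4 = 24
gcd(2,3,3,6) = 1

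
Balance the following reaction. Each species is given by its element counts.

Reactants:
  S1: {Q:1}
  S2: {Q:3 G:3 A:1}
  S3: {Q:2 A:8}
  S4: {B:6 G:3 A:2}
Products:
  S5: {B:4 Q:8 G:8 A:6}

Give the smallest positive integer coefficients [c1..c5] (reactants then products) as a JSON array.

B: 4·0+6·0+1·0+2·6 = 12 | 3·4 = 12
Q: 4·1+6·3+1·2+2·0 = 24 | 3·8 = 24
G: 4·0+6·3+1·0+2·3 = 24 | 3·8 = 24
A: 4·0+6·1+1·8+2·2 = 18 | 3·6 = 18
gcd(4,6,1,2,3) = 1

Coefficients: [4, 6, 1, 2, 3]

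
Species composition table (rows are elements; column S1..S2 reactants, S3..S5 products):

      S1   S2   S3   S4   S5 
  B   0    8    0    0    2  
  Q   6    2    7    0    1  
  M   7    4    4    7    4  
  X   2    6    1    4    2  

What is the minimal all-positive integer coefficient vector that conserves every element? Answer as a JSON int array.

B: 5·0+1·8 = 8 | 4·0+1·0+4·2 = 8
Q: 5·6+1·2 = 32 | 4·7+1·0+4·1 = 32
M: 5·7+1·4 = 39 | 4·4+1·7+4·4 = 39
X: 5·2+1·6 = 16 | 4·1+1·4+4·2 = 16
gcd(5,1,4,1,4) = 1

Coefficients: [5, 1, 4, 1, 4]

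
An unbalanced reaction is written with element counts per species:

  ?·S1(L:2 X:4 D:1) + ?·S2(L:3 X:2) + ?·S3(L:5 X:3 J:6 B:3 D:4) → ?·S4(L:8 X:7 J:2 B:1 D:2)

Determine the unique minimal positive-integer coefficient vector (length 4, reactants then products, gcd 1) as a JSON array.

Coefficients: [2, 5, 1, 3]

L: 2·2+5·3+1·5 = 24 | 3·8 = 24
X: 2·4+5·2+1·3 = 21 | 3·7 = 21
J: 2·0+5·0+1·6 = 6 | 3·2 = 6
B: 2·0+5·0+1·3 = 3 | 3·1 = 3
D: 2·1+5·0+1·4 = 6 | 3·2 = 6
gcd(2,5,1,3) = 1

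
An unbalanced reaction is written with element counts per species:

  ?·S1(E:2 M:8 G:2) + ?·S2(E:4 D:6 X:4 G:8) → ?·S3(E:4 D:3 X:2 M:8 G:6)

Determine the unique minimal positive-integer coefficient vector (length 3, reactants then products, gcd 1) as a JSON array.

Coefficients: [2, 1, 2]

E: 2·2+1·4 = 8 | 2·4 = 8
D: 2·0+1·6 = 6 | 2·3 = 6
X: 2·0+1·4 = 4 | 2·2 = 4
M: 2·8+1·0 = 16 | 2·8 = 16
G: 2·2+1·8 = 12 | 2·6 = 12
gcd(2,1,2) = 1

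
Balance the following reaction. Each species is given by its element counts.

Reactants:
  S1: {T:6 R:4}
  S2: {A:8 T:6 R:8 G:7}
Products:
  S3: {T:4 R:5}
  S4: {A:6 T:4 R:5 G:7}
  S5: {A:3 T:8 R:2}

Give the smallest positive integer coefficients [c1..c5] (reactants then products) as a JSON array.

Coefficients: [5, 3, 5, 3, 2]

A: 5·0+3·8 = 24 | 5·0+3·6+2·3 = 24
T: 5·6+3·6 = 48 | 5·4+3·4+2·8 = 48
R: 5·4+3·8 = 44 | 5·5+3·5+2·2 = 44
G: 5·0+3·7 = 21 | 5·0+3·7+2·0 = 21
gcd(5,3,5,3,2) = 1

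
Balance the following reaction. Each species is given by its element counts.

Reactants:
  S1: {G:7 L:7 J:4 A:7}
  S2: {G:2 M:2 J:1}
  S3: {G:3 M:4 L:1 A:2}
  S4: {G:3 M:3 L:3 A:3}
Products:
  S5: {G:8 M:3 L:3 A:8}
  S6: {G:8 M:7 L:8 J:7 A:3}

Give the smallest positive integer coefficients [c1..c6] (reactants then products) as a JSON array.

Coefficients: [4, 5, 5, 1, 4, 3]

G: 4·7+5·2+5·3+1·3 = 56 | 4·8+3·8 = 56
M: 4·0+5·2+5·4+1·3 = 33 | 4·3+3·7 = 33
L: 4·7+5·0+5·1+1·3 = 36 | 4·3+3·8 = 36
J: 4·4+5·1+5·0+1·0 = 21 | 4·0+3·7 = 21
A: 4·7+5·0+5·2+1·3 = 41 | 4·8+3·3 = 41
gcd(4,5,5,1,4,3) = 1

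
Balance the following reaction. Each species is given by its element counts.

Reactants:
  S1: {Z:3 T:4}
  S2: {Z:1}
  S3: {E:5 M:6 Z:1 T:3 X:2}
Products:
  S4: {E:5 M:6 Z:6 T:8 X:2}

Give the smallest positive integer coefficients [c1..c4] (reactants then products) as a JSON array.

Coefficients: [5, 5, 4, 4]

E: 5·0+5·0+4·5 = 20 | 4·5 = 20
M: 5·0+5·0+4·6 = 24 | 4·6 = 24
Z: 5·3+5·1+4·1 = 24 | 4·6 = 24
T: 5·4+5·0+4·3 = 32 | 4·8 = 32
X: 5·0+5·0+4·2 = 8 | 4·2 = 8
gcd(5,5,4,4) = 1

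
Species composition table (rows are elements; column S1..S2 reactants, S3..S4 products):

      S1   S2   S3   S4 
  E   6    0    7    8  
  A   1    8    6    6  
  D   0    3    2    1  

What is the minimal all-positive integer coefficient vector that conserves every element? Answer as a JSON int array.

E: 6·6+3·0 = 36 | 4·7+1·8 = 36
A: 6·1+3·8 = 30 | 4·6+1·6 = 30
D: 6·0+3·3 = 9 | 4·2+1·1 = 9
gcd(6,3,4,1) = 1

Coefficients: [6, 3, 4, 1]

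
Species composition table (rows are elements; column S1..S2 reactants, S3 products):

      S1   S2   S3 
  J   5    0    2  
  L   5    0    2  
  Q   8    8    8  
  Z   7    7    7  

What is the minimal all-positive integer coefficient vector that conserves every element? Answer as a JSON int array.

J: 2·5+3·0 = 10 | 5·2 = 10
L: 2·5+3·0 = 10 | 5·2 = 10
Q: 2·8+3·8 = 40 | 5·8 = 40
Z: 2·7+3·7 = 35 | 5·7 = 35
gcd(2,3,5) = 1

Coefficients: [2, 3, 5]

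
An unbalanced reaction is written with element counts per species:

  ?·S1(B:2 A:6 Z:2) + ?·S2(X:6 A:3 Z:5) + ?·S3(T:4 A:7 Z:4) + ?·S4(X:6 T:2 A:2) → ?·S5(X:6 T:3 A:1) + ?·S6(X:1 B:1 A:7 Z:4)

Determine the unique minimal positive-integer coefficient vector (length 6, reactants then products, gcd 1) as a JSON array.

Coefficients: [3, 2, 2, 5, 6, 6]

X: 3·0+2·6+2·0+5·6 = 42 | 6·6+6·1 = 42
T: 3·0+2·0+2·4+5·2 = 18 | 6·3+6·0 = 18
B: 3·2+2·0+2·0+5·0 = 6 | 6·0+6·1 = 6
A: 3·6+2·3+2·7+5·2 = 48 | 6·1+6·7 = 48
Z: 3·2+2·5+2·4+5·0 = 24 | 6·0+6·4 = 24
gcd(3,2,2,5,6,6) = 1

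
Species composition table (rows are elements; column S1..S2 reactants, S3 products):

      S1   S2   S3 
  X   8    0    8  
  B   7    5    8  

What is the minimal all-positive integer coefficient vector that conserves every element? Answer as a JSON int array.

Coefficients: [5, 1, 5]

X: 5·8+1·0 = 40 | 5·8 = 40
B: 5·7+1·5 = 40 | 5·8 = 40
gcd(5,1,5) = 1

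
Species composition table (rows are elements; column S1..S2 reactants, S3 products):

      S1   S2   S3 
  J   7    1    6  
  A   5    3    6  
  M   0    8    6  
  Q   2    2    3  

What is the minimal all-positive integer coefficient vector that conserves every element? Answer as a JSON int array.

J: 3·7+3·1 = 24 | 4·6 = 24
A: 3·5+3·3 = 24 | 4·6 = 24
M: 3·0+3·8 = 24 | 4·6 = 24
Q: 3·2+3·2 = 12 | 4·3 = 12
gcd(3,3,4) = 1

Coefficients: [3, 3, 4]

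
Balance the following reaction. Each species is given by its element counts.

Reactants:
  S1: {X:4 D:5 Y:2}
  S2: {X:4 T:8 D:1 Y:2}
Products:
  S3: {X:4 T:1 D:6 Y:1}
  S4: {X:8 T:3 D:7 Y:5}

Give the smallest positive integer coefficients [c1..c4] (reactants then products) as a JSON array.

Coefficients: [5, 1, 2, 2]

X: 5·4+1·4 = 24 | 2·4+2·8 = 24
T: 5·0+1·8 = 8 | 2·1+2·3 = 8
D: 5·5+1·1 = 26 | 2·6+2·7 = 26
Y: 5·2+1·2 = 12 | 2·1+2·5 = 12
gcd(5,1,2,2) = 1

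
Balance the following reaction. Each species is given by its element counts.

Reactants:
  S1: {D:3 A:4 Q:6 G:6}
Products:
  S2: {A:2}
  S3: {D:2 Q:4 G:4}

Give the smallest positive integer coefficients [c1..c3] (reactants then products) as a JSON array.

Coefficients: [2, 4, 3]

D: 2·3 = 6 | 4·0+3·2 = 6
A: 2·4 = 8 | 4·2+3·0 = 8
Q: 2·6 = 12 | 4·0+3·4 = 12
G: 2·6 = 12 | 4·0+3·4 = 12
gcd(2,4,3) = 1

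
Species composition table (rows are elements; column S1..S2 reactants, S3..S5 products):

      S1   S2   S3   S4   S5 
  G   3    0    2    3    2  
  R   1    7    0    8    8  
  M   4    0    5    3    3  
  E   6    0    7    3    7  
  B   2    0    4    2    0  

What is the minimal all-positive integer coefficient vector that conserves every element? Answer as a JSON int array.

Coefficients: [5, 5, 1, 3, 2]

G: 5·3+5·0 = 15 | 1·2+3·3+2·2 = 15
R: 5·1+5·7 = 40 | 1·0+3·8+2·8 = 40
M: 5·4+5·0 = 20 | 1·5+3·3+2·3 = 20
E: 5·6+5·0 = 30 | 1·7+3·3+2·7 = 30
B: 5·2+5·0 = 10 | 1·4+3·2+2·0 = 10
gcd(5,5,1,3,2) = 1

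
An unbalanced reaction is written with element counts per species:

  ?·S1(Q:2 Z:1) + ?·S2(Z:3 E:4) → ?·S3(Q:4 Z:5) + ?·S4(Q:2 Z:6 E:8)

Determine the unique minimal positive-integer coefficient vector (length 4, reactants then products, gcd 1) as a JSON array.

Q: 5·2+6·0 = 10 | 1·4+3·2 = 10
Z: 5·1+6·3 = 23 | 1·5+3·6 = 23
E: 5·0+6·4 = 24 | 1·0+3·8 = 24
gcd(5,6,1,3) = 1

Coefficients: [5, 6, 1, 3]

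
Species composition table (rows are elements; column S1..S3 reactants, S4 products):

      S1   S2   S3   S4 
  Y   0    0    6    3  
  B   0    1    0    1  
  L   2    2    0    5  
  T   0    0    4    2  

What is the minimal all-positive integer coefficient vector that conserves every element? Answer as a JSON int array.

Coefficients: [3, 2, 1, 2]

Y: 3·0+2·0+1·6 = 6 | 2·3 = 6
B: 3·0+2·1+1·0 = 2 | 2·1 = 2
L: 3·2+2·2+1·0 = 10 | 2·5 = 10
T: 3·0+2·0+1·4 = 4 | 2·2 = 4
gcd(3,2,1,2) = 1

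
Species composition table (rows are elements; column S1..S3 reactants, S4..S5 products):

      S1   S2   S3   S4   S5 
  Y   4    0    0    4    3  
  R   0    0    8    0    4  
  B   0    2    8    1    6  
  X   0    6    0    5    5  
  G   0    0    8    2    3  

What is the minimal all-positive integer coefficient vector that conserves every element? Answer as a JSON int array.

Y: 5·4+5·0+2·0 = 20 | 2·4+4·3 = 20
R: 5·0+5·0+2·8 = 16 | 2·0+4·4 = 16
B: 5·0+5·2+2·8 = 26 | 2·1+4·6 = 26
X: 5·0+5·6+2·0 = 30 | 2·5+4·5 = 30
G: 5·0+5·0+2·8 = 16 | 2·2+4·3 = 16
gcd(5,5,2,2,4) = 1

Coefficients: [5, 5, 2, 2, 4]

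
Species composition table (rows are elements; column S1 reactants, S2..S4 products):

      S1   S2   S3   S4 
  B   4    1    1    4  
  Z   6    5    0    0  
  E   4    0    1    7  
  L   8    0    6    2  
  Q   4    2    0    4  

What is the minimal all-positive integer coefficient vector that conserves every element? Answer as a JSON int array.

Coefficients: [5, 6, 6, 2]

B: 5·4 = 20 | 6·1+6·1+2·4 = 20
Z: 5·6 = 30 | 6·5+6·0+2·0 = 30
E: 5·4 = 20 | 6·0+6·1+2·7 = 20
L: 5·8 = 40 | 6·0+6·6+2·2 = 40
Q: 5·4 = 20 | 6·2+6·0+2·4 = 20
gcd(5,6,6,2) = 1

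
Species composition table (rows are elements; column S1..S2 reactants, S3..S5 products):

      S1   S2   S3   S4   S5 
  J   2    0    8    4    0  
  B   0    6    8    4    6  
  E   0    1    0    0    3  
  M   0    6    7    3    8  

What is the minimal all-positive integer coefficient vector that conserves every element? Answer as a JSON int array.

Coefficients: [6, 3, 1, 1, 1]

J: 6·2+3·0 = 12 | 1·8+1·4+1·0 = 12
B: 6·0+3·6 = 18 | 1·8+1·4+1·6 = 18
E: 6·0+3·1 = 3 | 1·0+1·0+1·3 = 3
M: 6·0+3·6 = 18 | 1·7+1·3+1·8 = 18
gcd(6,3,1,1,1) = 1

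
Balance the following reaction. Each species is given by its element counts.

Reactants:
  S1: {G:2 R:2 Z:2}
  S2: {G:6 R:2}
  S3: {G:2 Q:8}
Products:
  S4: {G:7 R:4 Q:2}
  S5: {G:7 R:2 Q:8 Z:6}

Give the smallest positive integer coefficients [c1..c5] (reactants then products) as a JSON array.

G: 6·2+4·6+3·2 = 42 | 4·7+2·7 = 42
R: 6·2+4·2+3·0 = 20 | 4·4+2·2 = 20
Q: 6·0+4·0+3·8 = 24 | 4·2+2·8 = 24
Z: 6·2+4·0+3·0 = 12 | 4·0+2·6 = 12
gcd(6,4,3,4,2) = 1

Coefficients: [6, 4, 3, 4, 2]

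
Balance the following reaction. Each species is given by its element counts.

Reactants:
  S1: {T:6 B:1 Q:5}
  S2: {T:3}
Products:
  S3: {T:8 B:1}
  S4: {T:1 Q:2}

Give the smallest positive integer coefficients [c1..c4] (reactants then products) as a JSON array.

T: 2·6+3·3 = 21 | 2·8+5·1 = 21
B: 2·1+3·0 = 2 | 2·1+5·0 = 2
Q: 2·5+3·0 = 10 | 2·0+5·2 = 10
gcd(2,3,2,5) = 1

Coefficients: [2, 3, 2, 5]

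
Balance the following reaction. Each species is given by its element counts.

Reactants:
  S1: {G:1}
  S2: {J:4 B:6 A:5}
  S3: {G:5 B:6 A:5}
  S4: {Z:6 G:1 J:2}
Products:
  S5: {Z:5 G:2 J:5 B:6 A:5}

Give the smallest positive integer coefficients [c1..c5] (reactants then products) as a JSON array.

Z: 2·0+5·0+1·0+5·6 = 30 | 6·5 = 30
G: 2·1+5·0+1·5+5·1 = 12 | 6·2 = 12
J: 2·0+5·4+1·0+5·2 = 30 | 6·5 = 30
B: 2·0+5·6+1·6+5·0 = 36 | 6·6 = 36
A: 2·0+5·5+1·5+5·0 = 30 | 6·5 = 30
gcd(2,5,1,5,6) = 1

Coefficients: [2, 5, 1, 5, 6]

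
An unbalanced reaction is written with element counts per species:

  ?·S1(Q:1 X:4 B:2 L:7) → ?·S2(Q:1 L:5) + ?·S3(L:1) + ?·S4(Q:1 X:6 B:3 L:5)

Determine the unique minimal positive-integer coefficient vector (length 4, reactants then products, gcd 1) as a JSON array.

Q: 3·1 = 3 | 1·1+6·0+2·1 = 3
X: 3·4 = 12 | 1·0+6·0+2·6 = 12
B: 3·2 = 6 | 1·0+6·0+2·3 = 6
L: 3·7 = 21 | 1·5+6·1+2·5 = 21
gcd(3,1,6,2) = 1

Coefficients: [3, 1, 6, 2]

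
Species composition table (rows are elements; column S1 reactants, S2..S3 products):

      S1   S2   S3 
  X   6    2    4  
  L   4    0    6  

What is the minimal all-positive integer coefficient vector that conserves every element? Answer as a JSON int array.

X: 3·6 = 18 | 5·2+2·4 = 18
L: 3·4 = 12 | 5·0+2·6 = 12
gcd(3,5,2) = 1

Coefficients: [3, 5, 2]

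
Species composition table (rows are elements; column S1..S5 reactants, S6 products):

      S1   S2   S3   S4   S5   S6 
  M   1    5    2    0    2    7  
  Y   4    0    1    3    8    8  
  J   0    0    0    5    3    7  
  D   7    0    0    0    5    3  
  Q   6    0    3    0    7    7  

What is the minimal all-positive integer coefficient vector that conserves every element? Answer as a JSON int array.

M: 1·1+3·5+5·2+5·0+1·2 = 28 | 4·7 = 28
Y: 1·4+3·0+5·1+5·3+1·8 = 32 | 4·8 = 32
J: 1·0+3·0+5·0+5·5+1·3 = 28 | 4·7 = 28
D: 1·7+3·0+5·0+5·0+1·5 = 12 | 4·3 = 12
Q: 1·6+3·0+5·3+5·0+1·7 = 28 | 4·7 = 28
gcd(1,3,5,5,1,4) = 1

Coefficients: [1, 3, 5, 5, 1, 4]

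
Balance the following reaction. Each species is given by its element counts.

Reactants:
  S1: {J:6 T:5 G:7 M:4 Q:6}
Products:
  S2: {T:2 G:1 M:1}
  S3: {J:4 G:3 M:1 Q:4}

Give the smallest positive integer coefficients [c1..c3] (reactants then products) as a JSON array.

Coefficients: [2, 5, 3]

J: 2·6 = 12 | 5·0+3·4 = 12
T: 2·5 = 10 | 5·2+3·0 = 10
G: 2·7 = 14 | 5·1+3·3 = 14
M: 2·4 = 8 | 5·1+3·1 = 8
Q: 2·6 = 12 | 5·0+3·4 = 12
gcd(2,5,3) = 1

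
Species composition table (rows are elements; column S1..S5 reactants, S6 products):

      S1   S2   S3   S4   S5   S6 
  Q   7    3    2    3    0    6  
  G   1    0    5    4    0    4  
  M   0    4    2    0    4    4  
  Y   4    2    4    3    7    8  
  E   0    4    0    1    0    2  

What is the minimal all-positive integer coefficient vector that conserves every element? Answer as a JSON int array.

Q: 2·7+2·3+2·2+2·3+2·0 = 30 | 5·6 = 30
G: 2·1+2·0+2·5+2·4+2·0 = 20 | 5·4 = 20
M: 2·0+2·4+2·2+2·0+2·4 = 20 | 5·4 = 20
Y: 2·4+2·2+2·4+2·3+2·7 = 40 | 5·8 = 40
E: 2·0+2·4+2·0+2·1+2·0 = 10 | 5·2 = 10
gcd(2,2,2,2,2,5) = 1

Coefficients: [2, 2, 2, 2, 2, 5]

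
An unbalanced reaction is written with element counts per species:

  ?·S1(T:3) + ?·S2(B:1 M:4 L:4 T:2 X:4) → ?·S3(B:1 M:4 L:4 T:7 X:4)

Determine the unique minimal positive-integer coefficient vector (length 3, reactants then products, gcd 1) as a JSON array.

B: 5·0+3·1 = 3 | 3·1 = 3
M: 5·0+3·4 = 12 | 3·4 = 12
L: 5·0+3·4 = 12 | 3·4 = 12
T: 5·3+3·2 = 21 | 3·7 = 21
X: 5·0+3·4 = 12 | 3·4 = 12
gcd(5,3,3) = 1

Coefficients: [5, 3, 3]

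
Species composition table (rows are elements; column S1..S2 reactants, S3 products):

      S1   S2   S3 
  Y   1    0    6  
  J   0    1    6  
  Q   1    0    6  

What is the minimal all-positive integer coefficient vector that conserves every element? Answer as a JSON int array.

Coefficients: [6, 6, 1]

Y: 6·1+6·0 = 6 | 1·6 = 6
J: 6·0+6·1 = 6 | 1·6 = 6
Q: 6·1+6·0 = 6 | 1·6 = 6
gcd(6,6,1) = 1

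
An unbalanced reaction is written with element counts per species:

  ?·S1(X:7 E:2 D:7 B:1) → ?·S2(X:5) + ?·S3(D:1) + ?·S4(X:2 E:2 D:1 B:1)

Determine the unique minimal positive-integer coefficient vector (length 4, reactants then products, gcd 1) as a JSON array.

Coefficients: [1, 1, 6, 1]

X: 1·7 = 7 | 1·5+6·0+1·2 = 7
E: 1·2 = 2 | 1·0+6·0+1·2 = 2
D: 1·7 = 7 | 1·0+6·1+1·1 = 7
B: 1·1 = 1 | 1·0+6·0+1·1 = 1
gcd(1,1,6,1) = 1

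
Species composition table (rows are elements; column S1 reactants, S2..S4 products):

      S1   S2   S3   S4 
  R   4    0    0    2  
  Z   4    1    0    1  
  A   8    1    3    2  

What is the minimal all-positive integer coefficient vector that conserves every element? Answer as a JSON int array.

R: 3·4 = 12 | 6·0+2·0+6·2 = 12
Z: 3·4 = 12 | 6·1+2·0+6·1 = 12
A: 3·8 = 24 | 6·1+2·3+6·2 = 24
gcd(3,6,2,6) = 1

Coefficients: [3, 6, 2, 6]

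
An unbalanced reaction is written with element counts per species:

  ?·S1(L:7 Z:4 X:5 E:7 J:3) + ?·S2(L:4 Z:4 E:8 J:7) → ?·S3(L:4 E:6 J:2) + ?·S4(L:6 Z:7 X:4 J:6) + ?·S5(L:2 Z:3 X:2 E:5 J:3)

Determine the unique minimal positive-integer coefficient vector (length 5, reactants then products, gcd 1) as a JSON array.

Coefficients: [4, 4, 5, 2, 6]

L: 4·7+4·4 = 44 | 5·4+2·6+6·2 = 44
Z: 4·4+4·4 = 32 | 5·0+2·7+6·3 = 32
X: 4·5+4·0 = 20 | 5·0+2·4+6·2 = 20
E: 4·7+4·8 = 60 | 5·6+2·0+6·5 = 60
J: 4·3+4·7 = 40 | 5·2+2·6+6·3 = 40
gcd(4,4,5,2,6) = 1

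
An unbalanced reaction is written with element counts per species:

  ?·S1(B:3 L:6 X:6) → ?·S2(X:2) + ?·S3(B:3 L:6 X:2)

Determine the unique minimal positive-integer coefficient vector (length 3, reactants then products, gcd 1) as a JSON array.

Coefficients: [1, 2, 1]

B: 1·3 = 3 | 2·0+1·3 = 3
L: 1·6 = 6 | 2·0+1·6 = 6
X: 1·6 = 6 | 2·2+1·2 = 6
gcd(1,2,1) = 1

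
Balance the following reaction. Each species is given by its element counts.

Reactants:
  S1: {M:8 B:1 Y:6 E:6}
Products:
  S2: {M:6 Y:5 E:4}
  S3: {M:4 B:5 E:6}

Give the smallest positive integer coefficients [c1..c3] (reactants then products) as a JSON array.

M: 5·8 = 40 | 6·6+1·4 = 40
B: 5·1 = 5 | 6·0+1·5 = 5
Y: 5·6 = 30 | 6·5+1·0 = 30
E: 5·6 = 30 | 6·4+1·6 = 30
gcd(5,6,1) = 1

Coefficients: [5, 6, 1]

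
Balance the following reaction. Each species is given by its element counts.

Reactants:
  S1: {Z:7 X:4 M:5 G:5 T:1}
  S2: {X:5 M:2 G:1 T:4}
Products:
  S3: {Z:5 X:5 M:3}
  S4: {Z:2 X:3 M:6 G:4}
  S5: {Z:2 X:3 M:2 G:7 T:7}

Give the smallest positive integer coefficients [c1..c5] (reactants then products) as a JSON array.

Z: 5·7+4·0 = 35 | 5·5+2·2+3·2 = 35
X: 5·4+4·5 = 40 | 5·5+2·3+3·3 = 40
M: 5·5+4·2 = 33 | 5·3+2·6+3·2 = 33
G: 5·5+4·1 = 29 | 5·0+2·4+3·7 = 29
T: 5·1+4·4 = 21 | 5·0+2·0+3·7 = 21
gcd(5,4,5,2,3) = 1

Coefficients: [5, 4, 5, 2, 3]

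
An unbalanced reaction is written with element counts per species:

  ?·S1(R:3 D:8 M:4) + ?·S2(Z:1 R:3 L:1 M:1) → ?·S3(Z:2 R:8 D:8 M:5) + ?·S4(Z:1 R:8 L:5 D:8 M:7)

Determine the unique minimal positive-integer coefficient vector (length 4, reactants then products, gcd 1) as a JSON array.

Z: 3·0+5·1 = 5 | 2·2+1·1 = 5
R: 3·3+5·3 = 24 | 2·8+1·8 = 24
L: 3·0+5·1 = 5 | 2·0+1·5 = 5
D: 3·8+5·0 = 24 | 2·8+1·8 = 24
M: 3·4+5·1 = 17 | 2·5+1·7 = 17
gcd(3,5,2,1) = 1

Coefficients: [3, 5, 2, 1]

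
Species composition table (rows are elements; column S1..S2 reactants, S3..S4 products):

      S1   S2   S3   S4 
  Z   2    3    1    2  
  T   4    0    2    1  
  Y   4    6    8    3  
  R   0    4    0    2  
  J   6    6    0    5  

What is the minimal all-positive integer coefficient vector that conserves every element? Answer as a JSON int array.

Z: 2·2+3·3 = 13 | 1·1+6·2 = 13
T: 2·4+3·0 = 8 | 1·2+6·1 = 8
Y: 2·4+3·6 = 26 | 1·8+6·3 = 26
R: 2·0+3·4 = 12 | 1·0+6·2 = 12
J: 2·6+3·6 = 30 | 1·0+6·5 = 30
gcd(2,3,1,6) = 1

Coefficients: [2, 3, 1, 6]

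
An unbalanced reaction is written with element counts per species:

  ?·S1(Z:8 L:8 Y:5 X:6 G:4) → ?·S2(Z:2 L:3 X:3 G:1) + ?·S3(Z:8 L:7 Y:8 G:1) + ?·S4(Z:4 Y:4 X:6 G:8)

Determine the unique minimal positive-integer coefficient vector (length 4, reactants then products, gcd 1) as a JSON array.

Coefficients: [4, 6, 2, 1]

Z: 4·8 = 32 | 6·2+2·8+1·4 = 32
L: 4·8 = 32 | 6·3+2·7+1·0 = 32
Y: 4·5 = 20 | 6·0+2·8+1·4 = 20
X: 4·6 = 24 | 6·3+2·0+1·6 = 24
G: 4·4 = 16 | 6·1+2·1+1·8 = 16
gcd(4,6,2,1) = 1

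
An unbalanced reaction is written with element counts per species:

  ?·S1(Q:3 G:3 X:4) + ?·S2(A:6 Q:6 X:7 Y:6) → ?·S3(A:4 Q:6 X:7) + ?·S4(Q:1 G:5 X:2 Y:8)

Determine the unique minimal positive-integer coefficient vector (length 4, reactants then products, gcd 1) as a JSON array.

A: 5·0+4·6 = 24 | 6·4+3·0 = 24
Q: 5·3+4·6 = 39 | 6·6+3·1 = 39
G: 5·3+4·0 = 15 | 6·0+3·5 = 15
X: 5·4+4·7 = 48 | 6·7+3·2 = 48
Y: 5·0+4·6 = 24 | 6·0+3·8 = 24
gcd(5,4,6,3) = 1

Coefficients: [5, 4, 6, 3]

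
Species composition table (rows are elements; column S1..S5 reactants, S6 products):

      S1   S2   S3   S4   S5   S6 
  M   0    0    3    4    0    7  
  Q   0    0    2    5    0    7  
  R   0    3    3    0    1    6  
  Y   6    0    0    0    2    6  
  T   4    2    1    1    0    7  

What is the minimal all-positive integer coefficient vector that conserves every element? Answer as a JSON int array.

Coefficients: [5, 5, 6, 6, 3, 6]

M: 5·0+5·0+6·3+6·4+3·0 = 42 | 6·7 = 42
Q: 5·0+5·0+6·2+6·5+3·0 = 42 | 6·7 = 42
R: 5·0+5·3+6·3+6·0+3·1 = 36 | 6·6 = 36
Y: 5·6+5·0+6·0+6·0+3·2 = 36 | 6·6 = 36
T: 5·4+5·2+6·1+6·1+3·0 = 42 | 6·7 = 42
gcd(5,5,6,6,3,6) = 1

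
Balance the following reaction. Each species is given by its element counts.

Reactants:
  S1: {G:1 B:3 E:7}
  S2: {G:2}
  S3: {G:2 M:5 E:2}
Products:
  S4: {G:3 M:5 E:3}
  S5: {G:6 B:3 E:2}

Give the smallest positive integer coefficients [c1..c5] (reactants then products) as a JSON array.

G: 1·1+5·2+5·2 = 21 | 5·3+1·6 = 21
M: 1·0+5·0+5·5 = 25 | 5·5+1·0 = 25
B: 1·3+5·0+5·0 = 3 | 5·0+1·3 = 3
E: 1·7+5·0+5·2 = 17 | 5·3+1·2 = 17
gcd(1,5,5,5,1) = 1

Coefficients: [1, 5, 5, 5, 1]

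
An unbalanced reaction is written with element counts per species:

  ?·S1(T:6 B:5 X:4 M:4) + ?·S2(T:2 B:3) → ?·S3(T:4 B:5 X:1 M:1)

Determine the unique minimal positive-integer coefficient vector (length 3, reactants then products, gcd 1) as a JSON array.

T: 1·6+5·2 = 16 | 4·4 = 16
B: 1·5+5·3 = 20 | 4·5 = 20
X: 1·4+5·0 = 4 | 4·1 = 4
M: 1·4+5·0 = 4 | 4·1 = 4
gcd(1,5,4) = 1

Coefficients: [1, 5, 4]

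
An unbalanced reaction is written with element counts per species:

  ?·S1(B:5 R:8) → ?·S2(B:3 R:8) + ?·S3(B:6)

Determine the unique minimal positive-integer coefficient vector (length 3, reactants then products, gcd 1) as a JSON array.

B: 3·5 = 15 | 3·3+1·6 = 15
R: 3·8 = 24 | 3·8+1·0 = 24
gcd(3,3,1) = 1

Coefficients: [3, 3, 1]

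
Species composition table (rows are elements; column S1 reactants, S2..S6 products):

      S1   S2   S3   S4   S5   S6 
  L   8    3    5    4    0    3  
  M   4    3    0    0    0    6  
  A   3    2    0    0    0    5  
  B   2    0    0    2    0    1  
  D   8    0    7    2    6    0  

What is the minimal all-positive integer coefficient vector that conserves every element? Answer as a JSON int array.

Coefficients: [6, 4, 2, 5, 4, 2]

L: 6·8 = 48 | 4·3+2·5+5·4+4·0+2·3 = 48
M: 6·4 = 24 | 4·3+2·0+5·0+4·0+2·6 = 24
A: 6·3 = 18 | 4·2+2·0+5·0+4·0+2·5 = 18
B: 6·2 = 12 | 4·0+2·0+5·2+4·0+2·1 = 12
D: 6·8 = 48 | 4·0+2·7+5·2+4·6+2·0 = 48
gcd(6,4,2,5,4,2) = 1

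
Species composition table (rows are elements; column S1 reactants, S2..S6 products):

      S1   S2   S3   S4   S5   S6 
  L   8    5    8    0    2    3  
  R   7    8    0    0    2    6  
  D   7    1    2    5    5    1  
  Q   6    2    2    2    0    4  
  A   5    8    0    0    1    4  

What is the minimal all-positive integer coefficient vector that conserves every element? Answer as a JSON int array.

L: 6·8 = 48 | 1·5+3·8+4·0+2·2+5·3 = 48
R: 6·7 = 42 | 1·8+3·0+4·0+2·2+5·6 = 42
D: 6·7 = 42 | 1·1+3·2+4·5+2·5+5·1 = 42
Q: 6·6 = 36 | 1·2+3·2+4·2+2·0+5·4 = 36
A: 6·5 = 30 | 1·8+3·0+4·0+2·1+5·4 = 30
gcd(6,1,3,4,2,5) = 1

Coefficients: [6, 1, 3, 4, 2, 5]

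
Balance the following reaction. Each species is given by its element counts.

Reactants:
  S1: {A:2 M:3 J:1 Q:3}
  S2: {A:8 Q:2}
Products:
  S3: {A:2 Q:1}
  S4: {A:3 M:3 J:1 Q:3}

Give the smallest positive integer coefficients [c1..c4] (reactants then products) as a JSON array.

Coefficients: [4, 1, 2, 4]

A: 4·2+1·8 = 16 | 2·2+4·3 = 16
M: 4·3+1·0 = 12 | 2·0+4·3 = 12
J: 4·1+1·0 = 4 | 2·0+4·1 = 4
Q: 4·3+1·2 = 14 | 2·1+4·3 = 14
gcd(4,1,2,4) = 1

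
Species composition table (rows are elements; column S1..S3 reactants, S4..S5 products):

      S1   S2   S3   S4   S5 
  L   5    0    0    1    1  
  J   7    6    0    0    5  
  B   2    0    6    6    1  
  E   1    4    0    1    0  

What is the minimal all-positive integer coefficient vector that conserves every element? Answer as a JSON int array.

L: 2·5+1·0+6·0 = 10 | 6·1+4·1 = 10
J: 2·7+1·6+6·0 = 20 | 6·0+4·5 = 20
B: 2·2+1·0+6·6 = 40 | 6·6+4·1 = 40
E: 2·1+1·4+6·0 = 6 | 6·1+4·0 = 6
gcd(2,1,6,6,4) = 1

Coefficients: [2, 1, 6, 6, 4]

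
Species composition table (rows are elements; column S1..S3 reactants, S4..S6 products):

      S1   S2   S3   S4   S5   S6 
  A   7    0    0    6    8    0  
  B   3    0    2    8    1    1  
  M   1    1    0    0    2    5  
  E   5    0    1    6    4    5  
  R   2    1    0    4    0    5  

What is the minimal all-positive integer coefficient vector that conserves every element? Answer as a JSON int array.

A: 6·7+5·0+5·0 = 42 | 3·6+3·8+1·0 = 42
B: 6·3+5·0+5·2 = 28 | 3·8+3·1+1·1 = 28
M: 6·1+5·1+5·0 = 11 | 3·0+3·2+1·5 = 11
E: 6·5+5·0+5·1 = 35 | 3·6+3·4+1·5 = 35
R: 6·2+5·1+5·0 = 17 | 3·4+3·0+1·5 = 17
gcd(6,5,5,3,3,1) = 1

Coefficients: [6, 5, 5, 3, 3, 1]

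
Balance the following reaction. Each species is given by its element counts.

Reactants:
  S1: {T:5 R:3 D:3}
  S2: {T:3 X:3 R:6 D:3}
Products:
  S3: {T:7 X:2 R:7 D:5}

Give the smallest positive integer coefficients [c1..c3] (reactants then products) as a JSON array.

Coefficients: [3, 2, 3]

T: 3·5+2·3 = 21 | 3·7 = 21
X: 3·0+2·3 = 6 | 3·2 = 6
R: 3·3+2·6 = 21 | 3·7 = 21
D: 3·3+2·3 = 15 | 3·5 = 15
gcd(3,2,3) = 1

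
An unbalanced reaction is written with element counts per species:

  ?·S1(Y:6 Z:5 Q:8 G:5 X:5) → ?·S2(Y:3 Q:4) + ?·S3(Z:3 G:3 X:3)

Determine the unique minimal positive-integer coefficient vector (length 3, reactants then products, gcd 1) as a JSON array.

Y: 3·6 = 18 | 6·3+5·0 = 18
Z: 3·5 = 15 | 6·0+5·3 = 15
Q: 3·8 = 24 | 6·4+5·0 = 24
G: 3·5 = 15 | 6·0+5·3 = 15
X: 3·5 = 15 | 6·0+5·3 = 15
gcd(3,6,5) = 1

Coefficients: [3, 6, 5]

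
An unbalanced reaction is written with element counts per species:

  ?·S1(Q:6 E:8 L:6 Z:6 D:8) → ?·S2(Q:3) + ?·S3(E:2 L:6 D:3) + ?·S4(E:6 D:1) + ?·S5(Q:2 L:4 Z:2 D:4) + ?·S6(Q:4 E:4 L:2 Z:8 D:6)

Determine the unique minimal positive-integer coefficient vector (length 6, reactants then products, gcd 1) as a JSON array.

Q: 5·6 = 30 | 4·3+2·0+4·0+3·2+3·4 = 30
E: 5·8 = 40 | 4·0+2·2+4·6+3·0+3·4 = 40
L: 5·6 = 30 | 4·0+2·6+4·0+3·4+3·2 = 30
Z: 5·6 = 30 | 4·0+2·0+4·0+3·2+3·8 = 30
D: 5·8 = 40 | 4·0+2·3+4·1+3·4+3·6 = 40
gcd(5,4,2,4,3,3) = 1

Coefficients: [5, 4, 2, 4, 3, 3]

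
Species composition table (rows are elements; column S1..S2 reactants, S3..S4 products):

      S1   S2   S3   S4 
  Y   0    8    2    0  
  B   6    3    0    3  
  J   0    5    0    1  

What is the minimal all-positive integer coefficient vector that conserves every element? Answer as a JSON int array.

Y: 2·0+1·8 = 8 | 4·2+5·0 = 8
B: 2·6+1·3 = 15 | 4·0+5·3 = 15
J: 2·0+1·5 = 5 | 4·0+5·1 = 5
gcd(2,1,4,5) = 1

Coefficients: [2, 1, 4, 5]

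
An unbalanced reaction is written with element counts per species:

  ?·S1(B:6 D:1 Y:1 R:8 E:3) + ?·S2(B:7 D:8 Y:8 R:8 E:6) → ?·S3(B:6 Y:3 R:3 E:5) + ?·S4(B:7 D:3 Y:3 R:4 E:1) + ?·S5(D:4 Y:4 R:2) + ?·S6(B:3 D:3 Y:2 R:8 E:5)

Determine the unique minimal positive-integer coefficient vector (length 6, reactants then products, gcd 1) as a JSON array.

Coefficients: [5, 5, 2, 5, 3, 6]

B: 5·6+5·7 = 65 | 2·6+5·7+3·0+6·3 = 65
D: 5·1+5·8 = 45 | 2·0+5·3+3·4+6·3 = 45
Y: 5·1+5·8 = 45 | 2·3+5·3+3·4+6·2 = 45
R: 5·8+5·8 = 80 | 2·3+5·4+3·2+6·8 = 80
E: 5·3+5·6 = 45 | 2·5+5·1+3·0+6·5 = 45
gcd(5,5,2,5,3,6) = 1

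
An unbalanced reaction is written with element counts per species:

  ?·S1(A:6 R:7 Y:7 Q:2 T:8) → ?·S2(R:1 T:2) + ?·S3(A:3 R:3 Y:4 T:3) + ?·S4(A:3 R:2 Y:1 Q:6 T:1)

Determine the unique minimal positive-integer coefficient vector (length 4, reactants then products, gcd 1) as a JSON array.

A: 3·6 = 18 | 4·0+5·3+1·3 = 18
R: 3·7 = 21 | 4·1+5·3+1·2 = 21
Y: 3·7 = 21 | 4·0+5·4+1·1 = 21
Q: 3·2 = 6 | 4·0+5·0+1·6 = 6
T: 3·8 = 24 | 4·2+5·3+1·1 = 24
gcd(3,4,5,1) = 1

Coefficients: [3, 4, 5, 1]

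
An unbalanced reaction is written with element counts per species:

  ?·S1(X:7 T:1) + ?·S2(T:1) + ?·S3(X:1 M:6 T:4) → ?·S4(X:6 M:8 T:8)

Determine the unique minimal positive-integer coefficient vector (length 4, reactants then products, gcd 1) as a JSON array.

Coefficients: [2, 6, 4, 3]

X: 2·7+6·0+4·1 = 18 | 3·6 = 18
M: 2·0+6·0+4·6 = 24 | 3·8 = 24
T: 2·1+6·1+4·4 = 24 | 3·8 = 24
gcd(2,6,4,3) = 1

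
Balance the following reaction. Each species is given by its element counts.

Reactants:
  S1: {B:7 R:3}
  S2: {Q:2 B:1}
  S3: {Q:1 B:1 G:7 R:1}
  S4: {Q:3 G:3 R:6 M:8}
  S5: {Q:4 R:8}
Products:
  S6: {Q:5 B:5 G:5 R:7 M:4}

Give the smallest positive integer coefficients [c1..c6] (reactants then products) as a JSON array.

Q: 2·0+4·2+2·1+2·3+1·4 = 20 | 4·5 = 20
B: 2·7+4·1+2·1+2·0+1·0 = 20 | 4·5 = 20
G: 2·0+4·0+2·7+2·3+1·0 = 20 | 4·5 = 20
R: 2·3+4·0+2·1+2·6+1·8 = 28 | 4·7 = 28
M: 2·0+4·0+2·0+2·8+1·0 = 16 | 4·4 = 16
gcd(2,4,2,2,1,4) = 1

Coefficients: [2, 4, 2, 2, 1, 4]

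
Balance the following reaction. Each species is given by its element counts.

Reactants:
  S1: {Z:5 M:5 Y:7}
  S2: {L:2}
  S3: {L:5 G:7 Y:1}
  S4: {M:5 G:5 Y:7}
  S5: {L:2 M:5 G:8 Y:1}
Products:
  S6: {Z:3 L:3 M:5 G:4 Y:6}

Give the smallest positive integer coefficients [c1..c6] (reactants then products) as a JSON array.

Coefficients: [3, 4, 1, 1, 1, 5]

Z: 3·5+4·0+1·0+1·0+1·0 = 15 | 5·3 = 15
L: 3·0+4·2+1·5+1·0+1·2 = 15 | 5·3 = 15
M: 3·5+4·0+1·0+1·5+1·5 = 25 | 5·5 = 25
G: 3·0+4·0+1·7+1·5+1·8 = 20 | 5·4 = 20
Y: 3·7+4·0+1·1+1·7+1·1 = 30 | 5·6 = 30
gcd(3,4,1,1,1,5) = 1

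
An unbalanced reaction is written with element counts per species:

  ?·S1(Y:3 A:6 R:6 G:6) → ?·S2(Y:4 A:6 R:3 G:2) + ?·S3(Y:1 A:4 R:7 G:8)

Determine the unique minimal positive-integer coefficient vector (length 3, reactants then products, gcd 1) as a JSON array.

Y: 5·3 = 15 | 3·4+3·1 = 15
A: 5·6 = 30 | 3·6+3·4 = 30
R: 5·6 = 30 | 3·3+3·7 = 30
G: 5·6 = 30 | 3·2+3·8 = 30
gcd(5,3,3) = 1

Coefficients: [5, 3, 3]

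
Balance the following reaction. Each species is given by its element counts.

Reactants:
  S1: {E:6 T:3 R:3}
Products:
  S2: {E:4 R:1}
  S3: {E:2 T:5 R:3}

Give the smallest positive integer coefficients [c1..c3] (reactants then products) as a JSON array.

Coefficients: [5, 6, 3]

E: 5·6 = 30 | 6·4+3·2 = 30
T: 5·3 = 15 | 6·0+3·5 = 15
R: 5·3 = 15 | 6·1+3·3 = 15
gcd(5,6,3) = 1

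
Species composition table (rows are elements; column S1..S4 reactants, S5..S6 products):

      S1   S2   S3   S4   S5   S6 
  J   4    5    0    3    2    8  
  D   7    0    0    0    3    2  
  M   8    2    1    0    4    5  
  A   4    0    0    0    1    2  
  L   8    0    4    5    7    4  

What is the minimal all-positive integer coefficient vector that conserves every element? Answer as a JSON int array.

J: 4·4+6·5+5·0+2·3 = 52 | 6·2+5·8 = 52
D: 4·7+6·0+5·0+2·0 = 28 | 6·3+5·2 = 28
M: 4·8+6·2+5·1+2·0 = 49 | 6·4+5·5 = 49
A: 4·4+6·0+5·0+2·0 = 16 | 6·1+5·2 = 16
L: 4·8+6·0+5·4+2·5 = 62 | 6·7+5·4 = 62
gcd(4,6,5,2,6,5) = 1

Coefficients: [4, 6, 5, 2, 6, 5]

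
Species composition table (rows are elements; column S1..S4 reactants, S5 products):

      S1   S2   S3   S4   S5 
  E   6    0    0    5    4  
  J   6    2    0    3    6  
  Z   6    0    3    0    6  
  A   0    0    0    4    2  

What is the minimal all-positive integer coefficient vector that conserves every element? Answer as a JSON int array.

E: 1·6+6·0+6·0+2·5 = 16 | 4·4 = 16
J: 1·6+6·2+6·0+2·3 = 24 | 4·6 = 24
Z: 1·6+6·0+6·3+2·0 = 24 | 4·6 = 24
A: 1·0+6·0+6·0+2·4 = 8 | 4·2 = 8
gcd(1,6,6,2,4) = 1

Coefficients: [1, 6, 6, 2, 4]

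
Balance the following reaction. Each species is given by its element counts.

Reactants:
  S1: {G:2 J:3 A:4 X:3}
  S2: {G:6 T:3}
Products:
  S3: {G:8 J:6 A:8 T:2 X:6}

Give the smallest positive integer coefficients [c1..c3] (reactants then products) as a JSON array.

Coefficients: [6, 2, 3]

G: 6·2+2·6 = 24 | 3·8 = 24
J: 6·3+2·0 = 18 | 3·6 = 18
A: 6·4+2·0 = 24 | 3·8 = 24
T: 6·0+2·3 = 6 | 3·2 = 6
X: 6·3+2·0 = 18 | 3·6 = 18
gcd(6,2,3) = 1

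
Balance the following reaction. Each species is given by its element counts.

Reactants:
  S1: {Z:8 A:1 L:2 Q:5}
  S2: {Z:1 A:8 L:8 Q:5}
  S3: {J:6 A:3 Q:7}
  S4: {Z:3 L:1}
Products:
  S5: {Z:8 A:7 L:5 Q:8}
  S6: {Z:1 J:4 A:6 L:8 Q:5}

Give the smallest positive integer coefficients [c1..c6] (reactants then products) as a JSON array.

Coefficients: [1, 4, 2, 5, 3, 3]

Z: 1·8+4·1+2·0+5·3 = 27 | 3·8+3·1 = 27
J: 1·0+4·0+2·6+5·0 = 12 | 3·0+3·4 = 12
A: 1·1+4·8+2·3+5·0 = 39 | 3·7+3·6 = 39
L: 1·2+4·8+2·0+5·1 = 39 | 3·5+3·8 = 39
Q: 1·5+4·5+2·7+5·0 = 39 | 3·8+3·5 = 39
gcd(1,4,2,5,3,3) = 1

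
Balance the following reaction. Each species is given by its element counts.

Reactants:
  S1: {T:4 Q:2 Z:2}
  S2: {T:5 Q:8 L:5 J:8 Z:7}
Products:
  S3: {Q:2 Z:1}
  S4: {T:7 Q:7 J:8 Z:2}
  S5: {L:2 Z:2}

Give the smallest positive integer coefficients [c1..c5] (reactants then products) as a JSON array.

Coefficients: [1, 2, 2, 2, 5]

T: 1·4+2·5 = 14 | 2·0+2·7+5·0 = 14
Q: 1·2+2·8 = 18 | 2·2+2·7+5·0 = 18
L: 1·0+2·5 = 10 | 2·0+2·0+5·2 = 10
J: 1·0+2·8 = 16 | 2·0+2·8+5·0 = 16
Z: 1·2+2·7 = 16 | 2·1+2·2+5·2 = 16
gcd(1,2,2,2,5) = 1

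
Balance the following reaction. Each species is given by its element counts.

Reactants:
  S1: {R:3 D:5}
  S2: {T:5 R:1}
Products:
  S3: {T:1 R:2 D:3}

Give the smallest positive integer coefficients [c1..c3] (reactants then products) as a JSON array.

T: 3·0+1·5 = 5 | 5·1 = 5
R: 3·3+1·1 = 10 | 5·2 = 10
D: 3·5+1·0 = 15 | 5·3 = 15
gcd(3,1,5) = 1

Coefficients: [3, 1, 5]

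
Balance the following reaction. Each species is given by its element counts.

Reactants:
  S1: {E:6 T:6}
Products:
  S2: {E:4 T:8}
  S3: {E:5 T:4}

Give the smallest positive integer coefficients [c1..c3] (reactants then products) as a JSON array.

Coefficients: [4, 1, 4]

E: 4·6 = 24 | 1·4+4·5 = 24
T: 4·6 = 24 | 1·8+4·4 = 24
gcd(4,1,4) = 1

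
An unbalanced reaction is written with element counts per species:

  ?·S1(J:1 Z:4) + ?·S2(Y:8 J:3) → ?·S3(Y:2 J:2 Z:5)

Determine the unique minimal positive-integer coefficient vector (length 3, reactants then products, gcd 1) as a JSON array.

Coefficients: [5, 1, 4]

Y: 5·0+1·8 = 8 | 4·2 = 8
J: 5·1+1·3 = 8 | 4·2 = 8
Z: 5·4+1·0 = 20 | 4·5 = 20
gcd(5,1,4) = 1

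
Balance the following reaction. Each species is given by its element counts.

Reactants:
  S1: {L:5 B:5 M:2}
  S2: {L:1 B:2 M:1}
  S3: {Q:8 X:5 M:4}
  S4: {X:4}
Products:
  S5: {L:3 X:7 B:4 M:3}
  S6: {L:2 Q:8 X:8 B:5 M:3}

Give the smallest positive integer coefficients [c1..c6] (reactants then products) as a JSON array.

L: 1·5+6·1+1·0+6·0 = 11 | 3·3+1·2 = 11
Q: 1·0+6·0+1·8+6·0 = 8 | 3·0+1·8 = 8
X: 1·0+6·0+1·5+6·4 = 29 | 3·7+1·8 = 29
B: 1·5+6·2+1·0+6·0 = 17 | 3·4+1·5 = 17
M: 1·2+6·1+1·4+6·0 = 12 | 3·3+1·3 = 12
gcd(1,6,1,6,3,1) = 1

Coefficients: [1, 6, 1, 6, 3, 1]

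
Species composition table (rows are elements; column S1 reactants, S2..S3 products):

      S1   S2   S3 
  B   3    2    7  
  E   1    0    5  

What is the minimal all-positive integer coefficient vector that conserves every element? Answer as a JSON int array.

B: 5·3 = 15 | 4·2+1·7 = 15
E: 5·1 = 5 | 4·0+1·5 = 5
gcd(5,4,1) = 1

Coefficients: [5, 4, 1]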